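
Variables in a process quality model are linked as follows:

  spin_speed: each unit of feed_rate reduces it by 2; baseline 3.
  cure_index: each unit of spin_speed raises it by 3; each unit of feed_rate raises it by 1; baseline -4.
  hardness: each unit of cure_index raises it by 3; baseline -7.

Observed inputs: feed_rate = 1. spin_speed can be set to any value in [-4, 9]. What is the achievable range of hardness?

-52 to 65

Intervening on spin_speed fixes its value directly, overriding its dependence on feed_rate.
Substituting into the cure_index equation gives cure_index = 3*spin_speed - 3.
hardness becomes 9*spin_speed - 16.
Linear in spin_speed, so extremes are at the endpoints: spin_speed = -4 gives hardness = -52; spin_speed = 9 gives hardness = 65.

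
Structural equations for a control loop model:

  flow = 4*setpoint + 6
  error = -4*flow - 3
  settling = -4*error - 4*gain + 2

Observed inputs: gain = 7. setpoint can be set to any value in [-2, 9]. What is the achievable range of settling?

Substituting into the error equation gives error = -16*setpoint - 27.
Substituting into the settling equation gives settling = 64*setpoint + 82.
Linear in setpoint, so extremes are at the endpoints: setpoint = -2 gives settling = -46; setpoint = 9 gives settling = 658.

-46 to 658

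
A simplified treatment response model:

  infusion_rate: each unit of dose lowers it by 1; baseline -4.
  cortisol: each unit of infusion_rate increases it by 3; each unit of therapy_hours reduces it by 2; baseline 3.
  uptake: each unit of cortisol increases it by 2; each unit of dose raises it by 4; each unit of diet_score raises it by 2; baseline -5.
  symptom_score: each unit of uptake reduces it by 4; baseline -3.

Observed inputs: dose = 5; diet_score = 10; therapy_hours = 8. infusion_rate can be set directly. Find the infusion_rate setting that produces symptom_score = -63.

Intervening on infusion_rate fixes its value directly, overriding its dependence on dose.
Substituting into the cortisol equation gives cortisol = 3*infusion_rate - 13.
So uptake = 6*infusion_rate + 9.
Substituting into the symptom_score equation gives symptom_score = -24*infusion_rate - 39.
Solve -24*infusion_rate - 39 = -63: infusion_rate = (-63 + 39) / -24 = 1.

infusion_rate = 1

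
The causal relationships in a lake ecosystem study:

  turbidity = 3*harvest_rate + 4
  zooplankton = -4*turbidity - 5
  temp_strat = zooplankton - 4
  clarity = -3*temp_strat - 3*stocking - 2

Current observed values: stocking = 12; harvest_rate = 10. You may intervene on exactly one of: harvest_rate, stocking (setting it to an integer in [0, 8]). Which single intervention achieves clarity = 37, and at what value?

set harvest_rate = 0

Intervening on harvest_rate: with other inputs at their observed values, clarity = 36*harvest_rate + 37. Solving for 37 gives harvest_rate = 0, within [0, 8].
Intervening on stocking: clarity = -3*stocking + 433. Reaching 37 requires stocking = 132, outside [0, 8].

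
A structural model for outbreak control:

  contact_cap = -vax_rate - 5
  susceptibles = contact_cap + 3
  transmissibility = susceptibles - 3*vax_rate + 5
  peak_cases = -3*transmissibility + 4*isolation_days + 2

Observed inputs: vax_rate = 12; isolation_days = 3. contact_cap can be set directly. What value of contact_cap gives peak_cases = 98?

Intervening on contact_cap fixes its value directly, overriding its dependence on vax_rate.
Substituting into the transmissibility equation gives transmissibility = contact_cap - 28.
Substituting into the peak_cases equation gives peak_cases = -3*contact_cap + 98.
Solve -3*contact_cap + 98 = 98: contact_cap = (98 - 98) / -3 = 0.

contact_cap = 0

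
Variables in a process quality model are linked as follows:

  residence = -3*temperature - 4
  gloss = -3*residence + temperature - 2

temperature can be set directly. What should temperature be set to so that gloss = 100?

temperature = 9

Substituting into the gloss equation gives gloss = 10*temperature + 10.
Solve 10*temperature + 10 = 100: temperature = (100 - 10) / 10 = 9.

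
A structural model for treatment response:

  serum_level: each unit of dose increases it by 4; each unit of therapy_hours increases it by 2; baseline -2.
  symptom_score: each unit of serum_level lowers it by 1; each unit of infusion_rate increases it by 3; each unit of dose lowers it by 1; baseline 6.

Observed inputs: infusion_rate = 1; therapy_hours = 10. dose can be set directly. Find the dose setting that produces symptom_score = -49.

Substituting into the serum_level equation gives serum_level = 4*dose + 18.
Substituting into the symptom_score equation gives symptom_score = -5*dose - 9.
Solve -5*dose - 9 = -49: dose = (-49 + 9) / -5 = 8.

dose = 8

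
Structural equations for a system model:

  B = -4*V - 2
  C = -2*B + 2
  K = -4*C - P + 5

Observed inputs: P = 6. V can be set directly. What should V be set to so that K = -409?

V = 12

Substituting into the C equation gives C = 8*V + 6.
K becomes -32*V - 25.
Solve -32*V - 25 = -409: V = (-409 + 25) / -32 = 12.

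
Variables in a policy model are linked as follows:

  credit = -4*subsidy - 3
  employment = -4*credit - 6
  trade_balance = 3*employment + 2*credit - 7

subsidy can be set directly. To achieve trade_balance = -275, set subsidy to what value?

Substituting into the employment equation gives employment = 16*subsidy + 6.
Substituting into the trade_balance equation gives trade_balance = 40*subsidy + 5.
Solve 40*subsidy + 5 = -275: subsidy = (-275 - 5) / 40 = -7.

subsidy = -7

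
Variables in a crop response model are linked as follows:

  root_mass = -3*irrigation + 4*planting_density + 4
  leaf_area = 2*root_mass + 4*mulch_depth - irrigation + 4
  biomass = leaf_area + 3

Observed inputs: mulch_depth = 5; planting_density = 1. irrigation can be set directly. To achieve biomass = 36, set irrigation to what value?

irrigation = 1

Substituting into the root_mass equation gives root_mass = -3*irrigation + 8.
leaf_area becomes -7*irrigation + 40.
biomass becomes -7*irrigation + 43.
Solve -7*irrigation + 43 = 36: irrigation = (36 - 43) / -7 = 1.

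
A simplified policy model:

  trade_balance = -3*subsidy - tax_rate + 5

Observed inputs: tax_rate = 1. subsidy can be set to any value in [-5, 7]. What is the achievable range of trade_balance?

-17 to 19

Substituting into the trade_balance equation gives trade_balance = -3*subsidy + 4.
Linear in subsidy, so extremes are at the endpoints: subsidy = -5 gives trade_balance = 19; subsidy = 7 gives trade_balance = -17.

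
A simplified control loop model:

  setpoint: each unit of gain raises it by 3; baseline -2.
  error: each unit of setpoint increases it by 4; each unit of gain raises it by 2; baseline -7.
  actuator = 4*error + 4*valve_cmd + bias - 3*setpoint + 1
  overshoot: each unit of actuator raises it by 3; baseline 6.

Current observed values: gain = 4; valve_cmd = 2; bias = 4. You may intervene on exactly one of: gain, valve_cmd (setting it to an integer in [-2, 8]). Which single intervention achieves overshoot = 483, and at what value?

Intervening on gain: overshoot = 141*gain - 117. Reaching 483 requires gain = 200/47, not an integer.
Intervening on valve_cmd: with other inputs at their observed values, overshoot = 12*valve_cmd + 423. Solving for 483 gives valve_cmd = 5, within [-2, 8].

set valve_cmd = 5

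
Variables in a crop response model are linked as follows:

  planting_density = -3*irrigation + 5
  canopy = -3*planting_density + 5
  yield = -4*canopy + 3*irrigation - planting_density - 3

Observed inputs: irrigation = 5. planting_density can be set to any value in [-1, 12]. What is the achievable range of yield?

-19 to 124

Intervening on planting_density fixes its value directly, overriding its dependence on irrigation.
Substituting into the yield equation gives yield = 11*planting_density - 8.
Linear in planting_density, so extremes are at the endpoints: planting_density = -1 gives yield = -19; planting_density = 12 gives yield = 124.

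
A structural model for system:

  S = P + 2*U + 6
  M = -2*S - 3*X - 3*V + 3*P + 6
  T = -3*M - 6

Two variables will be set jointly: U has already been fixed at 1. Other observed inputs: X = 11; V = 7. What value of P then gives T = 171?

P = 5

With U held at 1:
Substituting into the S equation gives S = P + 8.
Substituting into the M equation gives M = P - 64.
Substituting into the T equation gives T = -3*P + 186.
Solve -3*P + 186 = 171: P = (171 - 186) / -3 = 5.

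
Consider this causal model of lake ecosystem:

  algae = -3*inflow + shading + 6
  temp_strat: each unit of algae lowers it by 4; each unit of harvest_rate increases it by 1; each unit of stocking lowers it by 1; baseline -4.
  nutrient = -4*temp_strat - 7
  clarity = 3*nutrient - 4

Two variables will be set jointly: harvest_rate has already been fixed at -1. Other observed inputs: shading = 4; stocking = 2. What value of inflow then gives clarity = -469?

With harvest_rate held at -1:
Substituting into the algae equation gives algae = -3*inflow + 10.
Substituting into the temp_strat equation gives temp_strat = 12*inflow - 47.
nutrient becomes -48*inflow + 181.
So clarity = -144*inflow + 539.
Solve -144*inflow + 539 = -469: inflow = (-469 - 539) / -144 = 7.

inflow = 7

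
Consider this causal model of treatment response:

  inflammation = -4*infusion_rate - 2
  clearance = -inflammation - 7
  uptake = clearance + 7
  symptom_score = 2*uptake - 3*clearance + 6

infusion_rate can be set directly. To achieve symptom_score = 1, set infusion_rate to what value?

Substituting into the clearance equation gives clearance = 4*infusion_rate - 5.
Substituting into the uptake equation gives uptake = 4*infusion_rate + 2.
Substituting into the symptom_score equation gives symptom_score = -4*infusion_rate + 25.
Solve -4*infusion_rate + 25 = 1: infusion_rate = (1 - 25) / -4 = 6.

infusion_rate = 6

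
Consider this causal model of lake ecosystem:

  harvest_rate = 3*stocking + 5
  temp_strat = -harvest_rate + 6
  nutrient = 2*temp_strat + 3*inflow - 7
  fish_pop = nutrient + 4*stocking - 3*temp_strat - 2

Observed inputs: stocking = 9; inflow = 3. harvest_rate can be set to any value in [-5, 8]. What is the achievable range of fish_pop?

Intervening on harvest_rate fixes its value directly, overriding its dependence on stocking.
Substituting into the nutrient equation gives nutrient = -2*harvest_rate + 14.
So fish_pop = harvest_rate + 30.
Linear in harvest_rate, so extremes are at the endpoints: harvest_rate = -5 gives fish_pop = 25; harvest_rate = 8 gives fish_pop = 38.

25 to 38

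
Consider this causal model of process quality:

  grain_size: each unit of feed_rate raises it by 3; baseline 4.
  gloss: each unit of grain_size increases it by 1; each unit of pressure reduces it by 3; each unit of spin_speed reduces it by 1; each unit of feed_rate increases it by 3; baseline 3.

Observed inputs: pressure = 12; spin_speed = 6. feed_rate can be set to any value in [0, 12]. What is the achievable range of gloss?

Substituting into the gloss equation gives gloss = 6*feed_rate - 35.
Linear in feed_rate, so extremes are at the endpoints: feed_rate = 0 gives gloss = -35; feed_rate = 12 gives gloss = 37.

-35 to 37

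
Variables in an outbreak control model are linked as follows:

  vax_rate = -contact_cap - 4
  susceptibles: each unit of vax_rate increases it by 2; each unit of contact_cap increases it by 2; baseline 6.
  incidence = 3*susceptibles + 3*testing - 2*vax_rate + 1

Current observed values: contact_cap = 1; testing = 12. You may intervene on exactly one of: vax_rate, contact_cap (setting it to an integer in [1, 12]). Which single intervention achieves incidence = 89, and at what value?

Intervening on vax_rate: with other inputs at their observed values, incidence = 4*vax_rate + 61. Solving for 89 gives vax_rate = 7, within [1, 12].
Intervening on contact_cap: incidence = 2*contact_cap + 39. Reaching 89 requires contact_cap = 25, outside [1, 12].

set vax_rate = 7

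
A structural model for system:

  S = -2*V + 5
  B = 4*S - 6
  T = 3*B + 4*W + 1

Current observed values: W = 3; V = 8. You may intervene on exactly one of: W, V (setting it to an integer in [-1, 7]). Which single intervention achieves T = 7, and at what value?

Intervening on W: T = 4*W - 149. Reaching 7 requires W = 39, outside [-1, 7].
Intervening on V: with other inputs at their observed values, T = -24*V + 55. Solving for 7 gives V = 2, within [-1, 7].

set V = 2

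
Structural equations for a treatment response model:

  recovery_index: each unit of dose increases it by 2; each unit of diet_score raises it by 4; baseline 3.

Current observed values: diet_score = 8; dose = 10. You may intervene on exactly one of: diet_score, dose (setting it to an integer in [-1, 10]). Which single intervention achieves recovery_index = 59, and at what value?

set diet_score = 9

Intervening on diet_score: with other inputs at their observed values, recovery_index = 4*diet_score + 23. Solving for 59 gives diet_score = 9, within [-1, 10].
Intervening on dose: recovery_index = 2*dose + 35. Reaching 59 requires dose = 12, outside [-1, 10].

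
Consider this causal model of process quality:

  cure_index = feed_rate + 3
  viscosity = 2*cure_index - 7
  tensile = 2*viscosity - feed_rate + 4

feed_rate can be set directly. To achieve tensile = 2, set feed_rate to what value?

Substituting into the viscosity equation gives viscosity = 2*feed_rate - 1.
So tensile = 3*feed_rate + 2.
Solve 3*feed_rate + 2 = 2: feed_rate = (2 - 2) / 3 = 0.

feed_rate = 0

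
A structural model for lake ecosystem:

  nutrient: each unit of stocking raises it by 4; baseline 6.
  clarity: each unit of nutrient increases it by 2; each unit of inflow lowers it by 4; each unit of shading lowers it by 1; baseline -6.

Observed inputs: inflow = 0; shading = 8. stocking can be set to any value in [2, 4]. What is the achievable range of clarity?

14 to 30

Substituting into the clarity equation gives clarity = 8*stocking - 2.
Linear in stocking, so extremes are at the endpoints: stocking = 2 gives clarity = 14; stocking = 4 gives clarity = 30.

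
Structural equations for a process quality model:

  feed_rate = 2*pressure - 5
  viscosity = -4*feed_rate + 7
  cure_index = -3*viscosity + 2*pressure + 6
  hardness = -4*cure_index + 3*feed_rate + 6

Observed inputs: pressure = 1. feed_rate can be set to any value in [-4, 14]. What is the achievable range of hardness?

-572 to 238

Intervening on feed_rate fixes its value directly, overriding its dependence on pressure.
Substituting into the cure_index equation gives cure_index = 12*feed_rate - 13.
This gives hardness = -45*feed_rate + 58.
Linear in feed_rate, so extremes are at the endpoints: feed_rate = -4 gives hardness = 238; feed_rate = 14 gives hardness = -572.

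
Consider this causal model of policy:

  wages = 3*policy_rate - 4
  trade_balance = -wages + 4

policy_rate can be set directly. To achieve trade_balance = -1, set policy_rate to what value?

policy_rate = 3

Substituting into the trade_balance equation gives trade_balance = -3*policy_rate + 8.
Solve -3*policy_rate + 8 = -1: policy_rate = (-1 - 8) / -3 = 3.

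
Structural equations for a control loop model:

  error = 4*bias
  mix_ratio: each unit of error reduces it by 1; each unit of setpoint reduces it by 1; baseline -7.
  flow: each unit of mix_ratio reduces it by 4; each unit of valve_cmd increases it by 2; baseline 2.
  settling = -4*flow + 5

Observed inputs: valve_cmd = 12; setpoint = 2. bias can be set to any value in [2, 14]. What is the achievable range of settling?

-1139 to -371

Substituting into the mix_ratio equation gives mix_ratio = -4*bias - 9.
flow becomes 16*bias + 62.
Substituting into the settling equation gives settling = -64*bias - 243.
Linear in bias, so extremes are at the endpoints: bias = 2 gives settling = -371; bias = 14 gives settling = -1139.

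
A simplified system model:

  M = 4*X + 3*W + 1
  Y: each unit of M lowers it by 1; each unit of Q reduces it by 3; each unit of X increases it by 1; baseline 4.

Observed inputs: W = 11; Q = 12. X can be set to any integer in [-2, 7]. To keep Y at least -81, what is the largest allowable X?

X = 5

Substituting into the M equation gives M = 4*X + 34.
So Y = -3*X - 66.
Require -3*X - 66 ≥ -81, so X ≤ 5.
The largest integer in [-2, 7] satisfying this is 5.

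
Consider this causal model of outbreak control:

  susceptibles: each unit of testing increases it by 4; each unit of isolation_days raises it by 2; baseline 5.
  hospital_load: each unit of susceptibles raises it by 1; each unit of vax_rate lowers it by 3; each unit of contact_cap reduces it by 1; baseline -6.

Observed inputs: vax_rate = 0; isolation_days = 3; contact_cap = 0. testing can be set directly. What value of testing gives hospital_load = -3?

Substituting into the susceptibles equation gives susceptibles = 4*testing + 11.
Substituting into the hospital_load equation gives hospital_load = 4*testing + 5.
Solve 4*testing + 5 = -3: testing = (-3 - 5) / 4 = -2.

testing = -2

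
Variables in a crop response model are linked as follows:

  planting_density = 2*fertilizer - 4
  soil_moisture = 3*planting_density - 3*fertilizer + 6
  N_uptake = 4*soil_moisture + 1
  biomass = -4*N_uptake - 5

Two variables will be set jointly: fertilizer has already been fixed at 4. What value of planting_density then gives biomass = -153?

planting_density = 5

With fertilizer held at 4:
Intervening on planting_density fixes its value directly, overriding its dependence on fertilizer.
Substituting into the soil_moisture equation gives soil_moisture = 3*planting_density - 6.
Substituting into the N_uptake equation gives N_uptake = 12*planting_density - 23.
This gives biomass = -48*planting_density + 87.
Solve -48*planting_density + 87 = -153: planting_density = (-153 - 87) / -48 = 5.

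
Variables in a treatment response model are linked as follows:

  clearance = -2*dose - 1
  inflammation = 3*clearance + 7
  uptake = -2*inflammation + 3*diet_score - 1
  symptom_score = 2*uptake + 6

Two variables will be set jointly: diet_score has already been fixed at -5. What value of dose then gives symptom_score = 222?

With diet_score held at -5:
Substituting into the inflammation equation gives inflammation = -6*dose + 4.
Substituting into the uptake equation gives uptake = 12*dose - 24.
Substituting into the symptom_score equation gives symptom_score = 24*dose - 42.
Solve 24*dose - 42 = 222: dose = (222 + 42) / 24 = 11.

dose = 11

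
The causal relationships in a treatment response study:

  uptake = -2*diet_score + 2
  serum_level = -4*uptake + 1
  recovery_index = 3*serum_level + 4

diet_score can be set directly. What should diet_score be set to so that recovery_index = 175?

Substituting into the serum_level equation gives serum_level = 8*diet_score - 7.
recovery_index becomes 24*diet_score - 17.
Solve 24*diet_score - 17 = 175: diet_score = (175 + 17) / 24 = 8.

diet_score = 8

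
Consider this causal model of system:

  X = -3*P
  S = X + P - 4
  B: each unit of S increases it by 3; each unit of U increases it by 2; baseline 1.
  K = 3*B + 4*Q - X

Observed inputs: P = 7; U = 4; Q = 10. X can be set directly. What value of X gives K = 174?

Intervening on X fixes its value directly, overriding its dependence on P.
Substituting into the S equation gives S = X + 3.
Substituting into the B equation gives B = 3*X + 18.
K becomes 8*X + 94.
Solve 8*X + 94 = 174: X = (174 - 94) / 8 = 10.

X = 10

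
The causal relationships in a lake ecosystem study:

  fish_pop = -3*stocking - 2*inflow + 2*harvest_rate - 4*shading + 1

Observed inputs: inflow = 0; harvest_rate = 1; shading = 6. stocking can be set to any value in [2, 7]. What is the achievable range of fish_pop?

Substituting into the fish_pop equation gives fish_pop = -3*stocking - 21.
Linear in stocking, so extremes are at the endpoints: stocking = 2 gives fish_pop = -27; stocking = 7 gives fish_pop = -42.

-42 to -27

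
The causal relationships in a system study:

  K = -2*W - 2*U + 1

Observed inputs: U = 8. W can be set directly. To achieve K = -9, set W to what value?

W = -3

Substituting into the K equation gives K = -2*W - 15.
Solve -2*W - 15 = -9: W = (-9 + 15) / -2 = -3.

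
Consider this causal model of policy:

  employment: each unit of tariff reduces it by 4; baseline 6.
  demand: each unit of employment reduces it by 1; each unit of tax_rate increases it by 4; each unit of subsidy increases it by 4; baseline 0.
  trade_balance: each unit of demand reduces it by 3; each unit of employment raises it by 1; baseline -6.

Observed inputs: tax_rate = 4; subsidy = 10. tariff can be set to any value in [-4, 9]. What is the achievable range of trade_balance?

Substituting into the demand equation gives demand = 4*tariff + 50.
Substituting into the trade_balance equation gives trade_balance = -16*tariff - 150.
Linear in tariff, so extremes are at the endpoints: tariff = -4 gives trade_balance = -86; tariff = 9 gives trade_balance = -294.

-294 to -86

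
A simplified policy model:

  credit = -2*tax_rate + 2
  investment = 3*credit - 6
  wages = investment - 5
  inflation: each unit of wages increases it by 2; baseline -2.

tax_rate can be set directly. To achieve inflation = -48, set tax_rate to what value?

tax_rate = 3

Substituting into the investment equation gives investment = -6*tax_rate.
Substituting into the wages equation gives wages = -6*tax_rate - 5.
Substituting into the inflation equation gives inflation = -12*tax_rate - 12.
Solve -12*tax_rate - 12 = -48: tax_rate = (-48 + 12) / -12 = 3.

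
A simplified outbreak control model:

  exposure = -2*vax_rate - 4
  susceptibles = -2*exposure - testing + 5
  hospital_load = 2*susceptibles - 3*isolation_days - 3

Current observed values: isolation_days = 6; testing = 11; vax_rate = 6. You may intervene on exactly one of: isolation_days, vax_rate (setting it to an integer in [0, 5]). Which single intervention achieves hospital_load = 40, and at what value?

set isolation_days = 3

Intervening on isolation_days: with other inputs at their observed values, hospital_load = -3*isolation_days + 49. Solving for 40 gives isolation_days = 3, within [0, 5].
Intervening on vax_rate: hospital_load = 8*vax_rate - 17. Reaching 40 requires vax_rate = 57/8, not an integer.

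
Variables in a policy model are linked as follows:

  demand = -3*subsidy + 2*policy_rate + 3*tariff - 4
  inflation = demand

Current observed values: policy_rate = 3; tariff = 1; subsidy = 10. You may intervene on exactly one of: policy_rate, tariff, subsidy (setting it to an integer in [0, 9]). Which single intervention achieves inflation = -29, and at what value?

set policy_rate = 1

Intervening on policy_rate: with other inputs at their observed values, inflation = 2*policy_rate - 31. Solving for -29 gives policy_rate = 1, within [0, 9].
Intervening on tariff: inflation = 3*tariff - 28. Reaching -29 requires tariff = -1/3, not an integer.
Intervening on subsidy: inflation = -3*subsidy + 5. Reaching -29 requires subsidy = 34/3, not an integer.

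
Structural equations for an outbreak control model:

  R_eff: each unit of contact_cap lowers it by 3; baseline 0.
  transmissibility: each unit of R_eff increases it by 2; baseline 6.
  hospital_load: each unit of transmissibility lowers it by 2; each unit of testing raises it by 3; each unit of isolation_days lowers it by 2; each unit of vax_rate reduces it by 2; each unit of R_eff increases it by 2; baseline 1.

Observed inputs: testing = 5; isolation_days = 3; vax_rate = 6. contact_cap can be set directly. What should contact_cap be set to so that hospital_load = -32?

contact_cap = -3

Substituting into the transmissibility equation gives transmissibility = -6*contact_cap + 6.
Substituting into the hospital_load equation gives hospital_load = 6*contact_cap - 14.
Solve 6*contact_cap - 14 = -32: contact_cap = (-32 + 14) / 6 = -3.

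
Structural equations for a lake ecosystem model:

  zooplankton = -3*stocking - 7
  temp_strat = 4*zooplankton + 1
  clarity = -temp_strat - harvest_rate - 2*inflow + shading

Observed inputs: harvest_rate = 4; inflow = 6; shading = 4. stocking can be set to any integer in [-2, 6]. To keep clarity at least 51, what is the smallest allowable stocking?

Substituting into the temp_strat equation gives temp_strat = -12*stocking - 27.
So clarity = 12*stocking + 15.
Require 12*stocking + 15 ≥ 51, so stocking ≥ 3.
The smallest integer in [-2, 6] satisfying this is 3.

stocking = 3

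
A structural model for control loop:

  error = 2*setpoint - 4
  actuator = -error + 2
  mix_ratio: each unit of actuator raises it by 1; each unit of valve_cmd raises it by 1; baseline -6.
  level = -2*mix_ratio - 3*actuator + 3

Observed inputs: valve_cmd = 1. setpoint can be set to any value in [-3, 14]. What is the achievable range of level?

Substituting into the actuator equation gives actuator = -2*setpoint + 6.
Substituting into the mix_ratio equation gives mix_ratio = -2*setpoint + 1.
Substituting into the level equation gives level = 10*setpoint - 17.
Linear in setpoint, so extremes are at the endpoints: setpoint = -3 gives level = -47; setpoint = 14 gives level = 123.

-47 to 123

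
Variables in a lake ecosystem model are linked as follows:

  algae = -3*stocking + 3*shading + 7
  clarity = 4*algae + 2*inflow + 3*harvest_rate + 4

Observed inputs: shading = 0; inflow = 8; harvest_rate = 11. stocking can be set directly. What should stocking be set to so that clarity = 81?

stocking = 0

Substituting into the algae equation gives algae = -3*stocking + 7.
clarity becomes -12*stocking + 81.
Solve -12*stocking + 81 = 81: stocking = (81 - 81) / -12 = 0.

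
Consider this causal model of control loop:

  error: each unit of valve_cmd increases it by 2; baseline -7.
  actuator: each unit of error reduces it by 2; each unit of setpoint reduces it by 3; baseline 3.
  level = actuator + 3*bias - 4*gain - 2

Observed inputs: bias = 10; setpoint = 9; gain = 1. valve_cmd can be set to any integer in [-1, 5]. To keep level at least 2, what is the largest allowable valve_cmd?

Substituting into the actuator equation gives actuator = -4*valve_cmd - 10.
This gives level = -4*valve_cmd + 14.
Require -4*valve_cmd + 14 ≥ 2, so valve_cmd ≤ 3.
The largest integer in [-1, 5] satisfying this is 3.

valve_cmd = 3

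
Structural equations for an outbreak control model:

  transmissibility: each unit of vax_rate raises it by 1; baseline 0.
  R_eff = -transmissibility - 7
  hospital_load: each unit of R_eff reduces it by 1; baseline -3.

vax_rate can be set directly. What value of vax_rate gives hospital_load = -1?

Substituting into the R_eff equation gives R_eff = -vax_rate - 7.
Substituting into the hospital_load equation gives hospital_load = vax_rate + 4.
Solve vax_rate + 4 = -1: vax_rate = (-1 - 4) / 1 = -5.

vax_rate = -5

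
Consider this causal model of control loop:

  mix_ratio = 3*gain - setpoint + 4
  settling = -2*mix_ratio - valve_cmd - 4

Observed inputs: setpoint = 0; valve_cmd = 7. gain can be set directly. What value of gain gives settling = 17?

gain = -6

Substituting into the mix_ratio equation gives mix_ratio = 3*gain + 4.
settling becomes -6*gain - 19.
Solve -6*gain - 19 = 17: gain = (17 + 19) / -6 = -6.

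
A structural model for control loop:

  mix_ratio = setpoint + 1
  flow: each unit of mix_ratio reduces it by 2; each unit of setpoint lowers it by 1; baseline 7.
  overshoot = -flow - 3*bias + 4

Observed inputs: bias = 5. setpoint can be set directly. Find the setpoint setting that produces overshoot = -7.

Substituting into the flow equation gives flow = -3*setpoint + 5.
So overshoot = 3*setpoint - 16.
Solve 3*setpoint - 16 = -7: setpoint = (-7 + 16) / 3 = 3.

setpoint = 3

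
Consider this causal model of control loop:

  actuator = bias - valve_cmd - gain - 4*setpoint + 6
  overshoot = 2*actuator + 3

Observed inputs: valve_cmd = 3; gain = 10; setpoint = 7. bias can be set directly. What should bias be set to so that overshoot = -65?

Substituting into the actuator equation gives actuator = bias - 35.
overshoot becomes 2*bias - 67.
Solve 2*bias - 67 = -65: bias = (-65 + 67) / 2 = 1.

bias = 1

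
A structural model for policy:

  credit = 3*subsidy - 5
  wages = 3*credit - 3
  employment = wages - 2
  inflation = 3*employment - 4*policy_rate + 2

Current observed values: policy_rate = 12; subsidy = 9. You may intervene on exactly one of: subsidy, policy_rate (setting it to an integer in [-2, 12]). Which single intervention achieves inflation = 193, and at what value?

Intervening on subsidy: inflation = 27*subsidy - 106. Reaching 193 requires subsidy = 299/27, not an integer.
Intervening on policy_rate: with other inputs at their observed values, inflation = -4*policy_rate + 185. Solving for 193 gives policy_rate = -2, within [-2, 12].

set policy_rate = -2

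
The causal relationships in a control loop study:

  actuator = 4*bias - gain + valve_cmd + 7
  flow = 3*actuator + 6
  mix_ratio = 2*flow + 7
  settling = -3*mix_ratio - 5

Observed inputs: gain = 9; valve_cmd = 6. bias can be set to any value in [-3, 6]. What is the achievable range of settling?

-566 to 82

Substituting into the actuator equation gives actuator = 4*bias + 4.
Substituting into the flow equation gives flow = 12*bias + 18.
This gives mix_ratio = 24*bias + 43.
Substituting into the settling equation gives settling = -72*bias - 134.
Linear in bias, so extremes are at the endpoints: bias = -3 gives settling = 82; bias = 6 gives settling = -566.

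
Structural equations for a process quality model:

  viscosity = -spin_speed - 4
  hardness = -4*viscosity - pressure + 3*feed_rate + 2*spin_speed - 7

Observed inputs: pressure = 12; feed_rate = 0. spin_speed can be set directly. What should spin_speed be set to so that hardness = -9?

spin_speed = -1

Substituting into the hardness equation gives hardness = 6*spin_speed - 3.
Solve 6*spin_speed - 3 = -9: spin_speed = (-9 + 3) / 6 = -1.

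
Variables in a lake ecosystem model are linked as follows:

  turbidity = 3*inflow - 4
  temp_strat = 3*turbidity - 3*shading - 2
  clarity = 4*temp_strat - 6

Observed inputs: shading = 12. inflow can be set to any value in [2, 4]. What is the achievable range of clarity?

Substituting into the temp_strat equation gives temp_strat = 9*inflow - 50.
Substituting into the clarity equation gives clarity = 36*inflow - 206.
Linear in inflow, so extremes are at the endpoints: inflow = 2 gives clarity = -134; inflow = 4 gives clarity = -62.

-134 to -62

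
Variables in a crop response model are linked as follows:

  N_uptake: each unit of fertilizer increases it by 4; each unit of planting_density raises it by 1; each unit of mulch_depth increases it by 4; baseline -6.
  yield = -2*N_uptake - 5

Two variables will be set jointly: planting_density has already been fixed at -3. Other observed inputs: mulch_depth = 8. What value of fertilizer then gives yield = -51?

fertilizer = 0

With planting_density held at -3:
Substituting into the N_uptake equation gives N_uptake = 4*fertilizer + 23.
Substituting into the yield equation gives yield = -8*fertilizer - 51.
Solve -8*fertilizer - 51 = -51: fertilizer = (-51 + 51) / -8 = 0.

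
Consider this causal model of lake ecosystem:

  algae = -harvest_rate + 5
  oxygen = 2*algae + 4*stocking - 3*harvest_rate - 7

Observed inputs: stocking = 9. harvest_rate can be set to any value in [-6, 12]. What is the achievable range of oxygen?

Substituting into the oxygen equation gives oxygen = -5*harvest_rate + 39.
Linear in harvest_rate, so extremes are at the endpoints: harvest_rate = -6 gives oxygen = 69; harvest_rate = 12 gives oxygen = -21.

-21 to 69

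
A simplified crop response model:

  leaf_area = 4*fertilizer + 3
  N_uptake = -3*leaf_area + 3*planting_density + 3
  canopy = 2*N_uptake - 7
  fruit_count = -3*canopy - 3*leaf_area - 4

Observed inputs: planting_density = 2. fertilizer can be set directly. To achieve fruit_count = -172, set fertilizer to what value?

fertilizer = -3

Substituting into the N_uptake equation gives N_uptake = -12*fertilizer.
canopy becomes -24*fertilizer - 7.
Substituting into the fruit_count equation gives fruit_count = 60*fertilizer + 8.
Solve 60*fertilizer + 8 = -172: fertilizer = (-172 - 8) / 60 = -3.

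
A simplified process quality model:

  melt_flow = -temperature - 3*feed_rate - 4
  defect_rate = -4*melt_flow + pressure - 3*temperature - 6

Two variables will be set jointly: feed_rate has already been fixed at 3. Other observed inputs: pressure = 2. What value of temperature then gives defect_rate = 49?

With feed_rate held at 3:
Substituting into the melt_flow equation gives melt_flow = -temperature - 13.
defect_rate becomes temperature + 48.
Solve temperature + 48 = 49: temperature = (49 - 48) / 1 = 1.

temperature = 1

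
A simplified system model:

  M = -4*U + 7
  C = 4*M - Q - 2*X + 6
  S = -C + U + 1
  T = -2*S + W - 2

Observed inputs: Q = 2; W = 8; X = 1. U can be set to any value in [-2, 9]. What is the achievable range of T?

Substituting into the C equation gives C = -16*U + 30.
So S = 17*U - 29.
So T = -34*U + 64.
Linear in U, so extremes are at the endpoints: U = -2 gives T = 132; U = 9 gives T = -242.

-242 to 132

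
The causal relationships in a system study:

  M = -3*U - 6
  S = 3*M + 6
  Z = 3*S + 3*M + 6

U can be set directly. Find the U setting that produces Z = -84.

Substituting into the S equation gives S = -9*U - 12.
So Z = -36*U - 48.
Solve -36*U - 48 = -84: U = (-84 + 48) / -36 = 1.

U = 1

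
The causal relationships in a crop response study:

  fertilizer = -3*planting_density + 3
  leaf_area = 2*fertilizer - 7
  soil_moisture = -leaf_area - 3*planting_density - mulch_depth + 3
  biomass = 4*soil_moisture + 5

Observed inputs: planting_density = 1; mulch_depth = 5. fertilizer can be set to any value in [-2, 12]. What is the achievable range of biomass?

-83 to 29

Intervening on fertilizer fixes its value directly, overriding its dependence on planting_density.
Substituting into the soil_moisture equation gives soil_moisture = -2*fertilizer + 2.
This gives biomass = -8*fertilizer + 13.
Linear in fertilizer, so extremes are at the endpoints: fertilizer = -2 gives biomass = 29; fertilizer = 12 gives biomass = -83.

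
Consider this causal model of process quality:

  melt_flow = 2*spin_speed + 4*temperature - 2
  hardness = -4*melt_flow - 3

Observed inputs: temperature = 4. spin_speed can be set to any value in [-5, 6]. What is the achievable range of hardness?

-107 to -19

Substituting into the melt_flow equation gives melt_flow = 2*spin_speed + 14.
Substituting into the hardness equation gives hardness = -8*spin_speed - 59.
Linear in spin_speed, so extremes are at the endpoints: spin_speed = -5 gives hardness = -19; spin_speed = 6 gives hardness = -107.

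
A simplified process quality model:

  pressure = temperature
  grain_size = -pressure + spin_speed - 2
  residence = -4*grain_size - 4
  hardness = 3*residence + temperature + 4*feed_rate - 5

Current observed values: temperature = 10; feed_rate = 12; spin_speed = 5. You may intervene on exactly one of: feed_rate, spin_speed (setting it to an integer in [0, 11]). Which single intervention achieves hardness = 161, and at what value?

set spin_speed = 2

Intervening on feed_rate: hardness = 4*feed_rate + 77. Reaching 161 requires feed_rate = 21, outside [0, 11].
Intervening on spin_speed: with other inputs at their observed values, hardness = -12*spin_speed + 185. Solving for 161 gives spin_speed = 2, within [0, 11].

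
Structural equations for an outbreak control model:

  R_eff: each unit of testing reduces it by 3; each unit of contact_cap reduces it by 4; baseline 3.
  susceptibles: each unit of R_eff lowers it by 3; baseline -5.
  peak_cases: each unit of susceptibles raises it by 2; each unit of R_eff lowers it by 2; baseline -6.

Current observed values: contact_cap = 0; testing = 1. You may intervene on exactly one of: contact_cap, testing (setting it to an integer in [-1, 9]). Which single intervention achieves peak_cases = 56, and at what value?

set testing = 4

Intervening on contact_cap: peak_cases = 32*contact_cap - 16. Reaching 56 requires contact_cap = 9/4, not an integer.
Intervening on testing: with other inputs at their observed values, peak_cases = 24*testing - 40. Solving for 56 gives testing = 4, within [-1, 9].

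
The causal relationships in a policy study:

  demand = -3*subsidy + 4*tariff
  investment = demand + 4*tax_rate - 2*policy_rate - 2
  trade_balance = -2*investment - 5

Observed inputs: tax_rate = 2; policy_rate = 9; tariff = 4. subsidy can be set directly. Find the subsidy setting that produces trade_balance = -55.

subsidy = -7

Substituting into the demand equation gives demand = -3*subsidy + 16.
Substituting into the investment equation gives investment = -3*subsidy + 4.
trade_balance becomes 6*subsidy - 13.
Solve 6*subsidy - 13 = -55: subsidy = (-55 + 13) / 6 = -7.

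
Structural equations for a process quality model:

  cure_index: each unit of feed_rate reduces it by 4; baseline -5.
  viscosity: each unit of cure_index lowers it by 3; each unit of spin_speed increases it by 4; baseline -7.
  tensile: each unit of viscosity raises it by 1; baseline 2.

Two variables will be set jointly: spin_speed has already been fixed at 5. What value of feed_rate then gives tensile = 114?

feed_rate = 7

With spin_speed held at 5:
Substituting into the viscosity equation gives viscosity = 12*feed_rate + 28.
Substituting into the tensile equation gives tensile = 12*feed_rate + 30.
Solve 12*feed_rate + 30 = 114: feed_rate = (114 - 30) / 12 = 7.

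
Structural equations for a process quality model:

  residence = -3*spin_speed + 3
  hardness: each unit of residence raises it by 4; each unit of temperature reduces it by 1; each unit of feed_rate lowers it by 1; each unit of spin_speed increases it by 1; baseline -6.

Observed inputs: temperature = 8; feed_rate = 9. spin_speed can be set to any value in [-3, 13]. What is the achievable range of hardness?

Substituting into the hardness equation gives hardness = -11*spin_speed - 11.
Linear in spin_speed, so extremes are at the endpoints: spin_speed = -3 gives hardness = 22; spin_speed = 13 gives hardness = -154.

-154 to 22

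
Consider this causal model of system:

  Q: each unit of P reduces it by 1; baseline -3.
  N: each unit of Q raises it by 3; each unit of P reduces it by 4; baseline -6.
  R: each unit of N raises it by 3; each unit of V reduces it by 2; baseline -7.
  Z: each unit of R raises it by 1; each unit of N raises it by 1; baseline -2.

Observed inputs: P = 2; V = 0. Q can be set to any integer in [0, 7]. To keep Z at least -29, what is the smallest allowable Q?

Intervening on Q fixes its value directly, overriding its dependence on P.
Substituting into the N equation gives N = 3*Q - 14.
So R = 9*Q - 49.
Substituting into the Z equation gives Z = 12*Q - 65.
Require 12*Q - 65 ≥ -29, so Q ≥ 3.
The smallest integer in [0, 7] satisfying this is 3.

Q = 3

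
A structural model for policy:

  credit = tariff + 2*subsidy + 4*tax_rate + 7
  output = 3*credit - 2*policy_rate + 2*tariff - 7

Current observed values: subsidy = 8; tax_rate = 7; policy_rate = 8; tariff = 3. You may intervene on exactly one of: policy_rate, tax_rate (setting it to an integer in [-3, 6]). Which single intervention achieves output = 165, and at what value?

Intervening on policy_rate: with other inputs at their observed values, output = -2*policy_rate + 161. Solving for 165 gives policy_rate = -2, within [-3, 6].
Intervening on tax_rate: output = 12*tax_rate + 61. Reaching 165 requires tax_rate = 26/3, not an integer.

set policy_rate = -2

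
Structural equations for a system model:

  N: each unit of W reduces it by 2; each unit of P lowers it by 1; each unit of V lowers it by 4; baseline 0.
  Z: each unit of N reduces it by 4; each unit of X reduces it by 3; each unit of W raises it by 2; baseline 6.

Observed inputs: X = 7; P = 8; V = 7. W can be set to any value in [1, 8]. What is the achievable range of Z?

139 to 209

Substituting into the N equation gives N = -2*W - 36.
So Z = 10*W + 129.
Linear in W, so extremes are at the endpoints: W = 1 gives Z = 139; W = 8 gives Z = 209.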